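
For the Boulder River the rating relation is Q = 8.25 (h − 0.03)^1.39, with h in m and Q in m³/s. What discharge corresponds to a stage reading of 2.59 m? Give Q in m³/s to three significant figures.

Q = 8.25 × (2.59 − 0.03)^1.39 = 8.25 × 2.56^1.39 = 30.47 m³/s

30.5 m³/s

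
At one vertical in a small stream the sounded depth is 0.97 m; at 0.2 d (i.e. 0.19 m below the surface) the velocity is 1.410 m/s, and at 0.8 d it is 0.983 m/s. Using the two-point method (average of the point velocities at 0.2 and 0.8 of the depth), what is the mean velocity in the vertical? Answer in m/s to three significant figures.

v̄ = (1.410 + 0.983) / 2 = 1.197 m/s

1.20 m/s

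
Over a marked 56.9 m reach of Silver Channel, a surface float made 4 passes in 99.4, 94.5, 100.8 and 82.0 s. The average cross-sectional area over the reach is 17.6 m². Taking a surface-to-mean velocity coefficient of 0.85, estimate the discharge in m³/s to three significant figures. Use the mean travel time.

t̄ = (99.4 + 94.5 + 100.8 + 82.0) / 4 = 94.175 s
v_surface = L / t̄ = 56.9 / 94.175 = 0.6042 m/s
v_mean = 0.85 × 0.6042 = 0.5136 m/s
Q = A × v_mean = 17.6 × 0.5136 = 9.039 m³/s

9.04 m³/s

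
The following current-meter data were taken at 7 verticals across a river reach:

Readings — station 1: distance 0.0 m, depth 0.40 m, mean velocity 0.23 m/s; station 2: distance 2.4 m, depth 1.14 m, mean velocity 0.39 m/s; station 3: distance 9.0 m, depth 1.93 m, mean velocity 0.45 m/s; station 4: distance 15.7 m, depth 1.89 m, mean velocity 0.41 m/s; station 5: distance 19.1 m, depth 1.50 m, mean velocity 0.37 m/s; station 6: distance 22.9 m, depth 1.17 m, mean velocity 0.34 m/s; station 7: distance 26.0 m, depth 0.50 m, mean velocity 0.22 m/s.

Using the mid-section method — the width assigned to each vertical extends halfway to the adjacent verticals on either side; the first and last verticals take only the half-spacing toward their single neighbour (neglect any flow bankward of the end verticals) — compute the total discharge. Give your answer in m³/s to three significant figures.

w_1 = (2.4 − 0.0)/2 = 1.2 m; q_1 = 0.23 × 0.40 × 1.2 = 0.1104 m³/s
w_2 = (9.0 − 0.0)/2 = 4.5 m; q_2 = 0.39 × 1.14 × 4.5 = 2.001 m³/s
w_3 = (15.7 − 2.4)/2 = 6.65 m; q_3 = 0.45 × 1.93 × 6.65 = 5.776 m³/s
w_4 = (19.1 − 9.0)/2 = 5.05 m; q_4 = 0.41 × 1.89 × 5.05 = 3.913 m³/s
w_5 = (22.9 − 15.7)/2 = 3.6 m; q_5 = 0.37 × 1.50 × 3.6 = 1.998 m³/s
w_6 = (26.0 − 19.1)/2 = 3.45 m; q_6 = 0.34 × 1.17 × 3.45 = 1.372 m³/s
w_7 = (26.0 − 22.9)/2 = 1.55 m; q_7 = 0.22 × 0.50 × 1.55 = 0.1705 m³/s
Q = Σ qᵢ = 15.34 m³/s

15.3 m³/s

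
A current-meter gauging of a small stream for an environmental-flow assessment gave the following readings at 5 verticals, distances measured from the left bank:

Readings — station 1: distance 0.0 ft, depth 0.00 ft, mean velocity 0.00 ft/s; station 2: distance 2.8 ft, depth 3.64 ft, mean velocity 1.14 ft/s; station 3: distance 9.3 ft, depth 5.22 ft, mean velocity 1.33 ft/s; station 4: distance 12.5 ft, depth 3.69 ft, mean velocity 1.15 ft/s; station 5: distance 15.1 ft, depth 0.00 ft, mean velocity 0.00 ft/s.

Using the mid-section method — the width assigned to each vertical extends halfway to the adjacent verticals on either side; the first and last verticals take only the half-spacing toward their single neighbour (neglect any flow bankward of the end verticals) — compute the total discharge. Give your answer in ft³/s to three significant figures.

w_2 = (9.3 − 0.0)/2 = 4.65 ft; q_2 = 1.14 × 3.64 × 4.65 = 19.30 ft³/s
w_3 = (12.5 − 2.8)/2 = 4.85 ft; q_3 = 1.33 × 5.22 × 4.85 = 33.67 ft³/s
w_4 = (15.1 − 9.3)/2 = 2.9 ft; q_4 = 1.15 × 3.69 × 2.9 = 12.31 ft³/s
Stations 1, 5 contribute zero (depth or velocity is 0).
Q = Σ qᵢ = 65.27 ft³/s

65.3 ft³/s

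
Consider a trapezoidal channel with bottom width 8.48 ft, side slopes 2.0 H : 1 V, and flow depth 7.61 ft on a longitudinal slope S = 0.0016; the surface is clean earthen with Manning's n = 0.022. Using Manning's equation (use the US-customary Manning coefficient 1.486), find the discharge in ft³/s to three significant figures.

A = (b + z·y)·y = (8.48 + 2.0×7.61)×7.61 = 180.4 ft²
P = b + 2y√(1+z²) = 8.48 + 2×7.61×√(1+2.0²) = 42.51 ft
R = A/P = 180.4/42.51 = 4.242 ft
Q = (1.486/n)·A·R^(2/3)·S^(1/2) = (1.486/0.022) × 180.4 × 4.242^(2/3) × 0.0016^(1/2) = 1277 ft³/s

1280 ft³/s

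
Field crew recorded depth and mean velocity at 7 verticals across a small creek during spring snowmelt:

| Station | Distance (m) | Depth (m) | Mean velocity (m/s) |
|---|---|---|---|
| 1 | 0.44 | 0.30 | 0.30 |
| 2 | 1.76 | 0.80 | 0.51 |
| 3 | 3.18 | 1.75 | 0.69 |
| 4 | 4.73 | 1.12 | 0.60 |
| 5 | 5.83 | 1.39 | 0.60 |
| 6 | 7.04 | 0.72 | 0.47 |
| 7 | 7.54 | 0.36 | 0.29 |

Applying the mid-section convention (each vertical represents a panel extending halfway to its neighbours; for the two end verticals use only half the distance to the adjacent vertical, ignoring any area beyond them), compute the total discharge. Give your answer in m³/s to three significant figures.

4.58 m³/s

w_1 = (1.76 − 0.44)/2 = 0.66 m; q_1 = 0.30 × 0.30 × 0.66 = 0.05940 m³/s
w_2 = (3.18 − 0.44)/2 = 1.37 m; q_2 = 0.51 × 0.80 × 1.37 = 0.5590 m³/s
w_3 = (4.73 − 1.76)/2 = 1.485 m; q_3 = 0.69 × 1.75 × 1.485 = 1.793 m³/s
w_4 = (5.83 − 3.18)/2 = 1.325 m; q_4 = 0.60 × 1.12 × 1.325 = 0.8904 m³/s
w_5 = (7.04 − 4.73)/2 = 1.155 m; q_5 = 0.60 × 1.39 × 1.155 = 0.9633 m³/s
w_6 = (7.54 − 5.83)/2 = 0.855 m; q_6 = 0.47 × 0.72 × 0.855 = 0.2893 m³/s
w_7 = (7.54 − 7.04)/2 = 0.25 m; q_7 = 0.29 × 0.36 × 0.25 = 0.02610 m³/s
Q = Σ qᵢ = 4.581 m³/s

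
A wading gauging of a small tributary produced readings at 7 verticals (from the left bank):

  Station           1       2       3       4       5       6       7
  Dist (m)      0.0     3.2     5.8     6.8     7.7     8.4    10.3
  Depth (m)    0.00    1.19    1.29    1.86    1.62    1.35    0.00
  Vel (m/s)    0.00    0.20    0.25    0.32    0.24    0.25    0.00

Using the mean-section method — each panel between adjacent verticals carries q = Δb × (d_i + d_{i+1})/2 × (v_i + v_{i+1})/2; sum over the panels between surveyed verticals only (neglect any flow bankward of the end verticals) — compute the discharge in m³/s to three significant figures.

2.22 m³/s

Panel 1-2: Δb = 3.2 m, d̄ = (0.00+1.19)/2 = 0.595, v̄ = (0.00+0.20)/2 = 0.1 → q = 3.2×0.595×0.1 = 0.1904 m³/s
Panel 2-3: Δb = 2.6 m, d̄ = (1.19+1.29)/2 = 1.24, v̄ = (0.20+0.25)/2 = 0.225 → q = 2.6×1.24×0.225 = 0.7254 m³/s
Panel 3-4: Δb = 1 m, d̄ = (1.29+1.86)/2 = 1.575, v̄ = (0.25+0.32)/2 = 0.285 → q = 1×1.575×0.285 = 0.4489 m³/s
Panel 4-5: Δb = 0.9 m, d̄ = (1.86+1.62)/2 = 1.74, v̄ = (0.32+0.24)/2 = 0.28 → q = 0.9×1.74×0.28 = 0.4385 m³/s
Panel 5-6: Δb = 0.7 m, d̄ = (1.62+1.35)/2 = 1.485, v̄ = (0.24+0.25)/2 = 0.245 → q = 0.7×1.485×0.245 = 0.2547 m³/s
Panel 6-7: Δb = 1.9 m, d̄ = (1.35+0.00)/2 = 0.675, v̄ = (0.25+0.00)/2 = 0.125 → q = 1.9×0.675×0.125 = 0.1603 m³/s
Q = Σ q = 2.218 m³/s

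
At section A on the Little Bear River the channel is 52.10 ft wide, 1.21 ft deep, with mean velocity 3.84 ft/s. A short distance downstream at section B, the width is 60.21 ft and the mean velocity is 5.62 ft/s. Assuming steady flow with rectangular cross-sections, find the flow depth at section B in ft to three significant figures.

Q = A₁V₁ = (52.10×1.21) × 3.84 = 242.1 ft³/s
d₂ = Q/(b₂ V₂) = 242.1/(60.21×5.62) = 0.7154 ft

0.715 ft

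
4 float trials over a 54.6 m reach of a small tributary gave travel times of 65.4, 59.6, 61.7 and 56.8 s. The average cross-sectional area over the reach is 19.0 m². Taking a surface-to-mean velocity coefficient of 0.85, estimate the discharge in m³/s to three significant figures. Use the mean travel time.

14.5 m³/s

t̄ = (65.4 + 59.6 + 61.7 + 56.8) / 4 = 60.875 s
v_surface = L / t̄ = 54.6 / 60.875 = 0.8969 m/s
v_mean = 0.85 × 0.8969 = 0.7624 m/s
Q = A × v_mean = 19.0 × 0.7624 = 14.49 m³/s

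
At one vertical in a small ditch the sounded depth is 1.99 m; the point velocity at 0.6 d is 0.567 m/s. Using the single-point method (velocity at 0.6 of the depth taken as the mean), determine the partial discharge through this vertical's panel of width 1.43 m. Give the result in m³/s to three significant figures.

v̄ = v₀.₆ = 0.567 m/s
q = v̄ × d × w = 0.5670 × 1.99 × 1.43 = 1.614 m³/s

1.61 m³/s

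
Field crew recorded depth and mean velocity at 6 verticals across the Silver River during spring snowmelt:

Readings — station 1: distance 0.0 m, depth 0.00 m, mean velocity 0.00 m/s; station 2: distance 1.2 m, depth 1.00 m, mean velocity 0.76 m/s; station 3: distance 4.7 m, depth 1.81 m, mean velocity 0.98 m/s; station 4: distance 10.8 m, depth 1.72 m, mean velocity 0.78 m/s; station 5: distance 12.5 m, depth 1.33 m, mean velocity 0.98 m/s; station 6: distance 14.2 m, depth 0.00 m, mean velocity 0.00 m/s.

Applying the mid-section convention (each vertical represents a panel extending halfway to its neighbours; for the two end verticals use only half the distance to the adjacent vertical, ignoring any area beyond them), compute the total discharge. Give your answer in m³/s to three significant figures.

w_2 = (4.7 − 0.0)/2 = 2.35 m; q_2 = 0.76 × 1.00 × 2.35 = 1.786 m³/s
w_3 = (10.8 − 1.2)/2 = 4.8 m; q_3 = 0.98 × 1.81 × 4.8 = 8.514 m³/s
w_4 = (12.5 − 4.7)/2 = 3.9 m; q_4 = 0.78 × 1.72 × 3.9 = 5.232 m³/s
w_5 = (14.2 − 10.8)/2 = 1.7 m; q_5 = 0.98 × 1.33 × 1.7 = 2.216 m³/s
Stations 1, 6 contribute zero (depth or velocity is 0).
Q = Σ qᵢ = 17.75 m³/s

17.7 m³/s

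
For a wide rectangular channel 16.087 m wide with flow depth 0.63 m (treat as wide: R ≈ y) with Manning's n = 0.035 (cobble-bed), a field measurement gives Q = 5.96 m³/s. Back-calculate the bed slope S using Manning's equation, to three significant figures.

0.000784

A = b·y = 16.087 × 0.63 = 10.13 m²
Wide channel: R ≈ y = 0.63 m
S = (Q·n / (1·A·R^(2/3)))² = (5.96×0.035 / (1×10.13×0.7349))² = 0.0007844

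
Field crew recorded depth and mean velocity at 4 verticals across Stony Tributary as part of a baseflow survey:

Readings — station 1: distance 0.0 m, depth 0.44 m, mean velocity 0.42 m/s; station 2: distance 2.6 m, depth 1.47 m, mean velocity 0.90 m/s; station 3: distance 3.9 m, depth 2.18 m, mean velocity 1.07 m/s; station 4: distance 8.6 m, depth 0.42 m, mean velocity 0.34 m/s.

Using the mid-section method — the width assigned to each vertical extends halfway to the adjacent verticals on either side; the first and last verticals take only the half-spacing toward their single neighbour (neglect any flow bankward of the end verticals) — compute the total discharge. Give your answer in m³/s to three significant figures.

10.2 m³/s

w_1 = (2.6 − 0.0)/2 = 1.3 m; q_1 = 0.42 × 0.44 × 1.3 = 0.2402 m³/s
w_2 = (3.9 − 0.0)/2 = 1.95 m; q_2 = 0.90 × 1.47 × 1.95 = 2.580 m³/s
w_3 = (8.6 − 2.6)/2 = 3 m; q_3 = 1.07 × 2.18 × 3 = 6.998 m³/s
w_4 = (8.6 − 3.9)/2 = 2.35 m; q_4 = 0.34 × 0.42 × 2.35 = 0.3356 m³/s
Q = Σ qᵢ = 10.15 m³/s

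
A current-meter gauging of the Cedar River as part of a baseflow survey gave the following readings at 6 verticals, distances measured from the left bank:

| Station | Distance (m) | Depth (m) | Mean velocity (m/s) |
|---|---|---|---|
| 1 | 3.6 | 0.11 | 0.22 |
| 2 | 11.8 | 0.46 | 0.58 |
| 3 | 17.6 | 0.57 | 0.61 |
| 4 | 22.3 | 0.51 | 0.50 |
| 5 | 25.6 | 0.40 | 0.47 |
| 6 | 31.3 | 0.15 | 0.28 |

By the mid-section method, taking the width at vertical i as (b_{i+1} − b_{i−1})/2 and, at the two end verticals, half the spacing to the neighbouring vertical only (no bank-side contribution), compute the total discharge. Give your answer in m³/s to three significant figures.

5.78 m³/s

w_1 = (11.8 − 3.6)/2 = 4.1 m; q_1 = 0.22 × 0.11 × 4.1 = 0.09922 m³/s
w_2 = (17.6 − 3.6)/2 = 7 m; q_2 = 0.58 × 0.46 × 7 = 1.868 m³/s
w_3 = (22.3 − 11.8)/2 = 5.25 m; q_3 = 0.61 × 0.57 × 5.25 = 1.825 m³/s
w_4 = (25.6 − 17.6)/2 = 4 m; q_4 = 0.50 × 0.51 × 4 = 1.020 m³/s
w_5 = (31.3 − 22.3)/2 = 4.5 m; q_5 = 0.47 × 0.40 × 4.5 = 0.8460 m³/s
w_6 = (31.3 − 25.6)/2 = 2.85 m; q_6 = 0.28 × 0.15 × 2.85 = 0.1197 m³/s
Q = Σ qᵢ = 5.778 m³/s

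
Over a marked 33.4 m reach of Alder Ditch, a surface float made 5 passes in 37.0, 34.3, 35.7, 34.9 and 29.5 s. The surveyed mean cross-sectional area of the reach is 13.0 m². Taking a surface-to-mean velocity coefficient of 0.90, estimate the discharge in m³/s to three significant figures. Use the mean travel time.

t̄ = (37.0 + 34.3 + 35.7 + 34.9 + 29.5) / 5 = 34.28 s
v_surface = L / t̄ = 33.4 / 34.28 = 0.9743 m/s
v_mean = 0.90 × 0.9743 = 0.8769 m/s
Q = A × v_mean = 13.0 × 0.8769 = 11.40 m³/s

11.4 m³/s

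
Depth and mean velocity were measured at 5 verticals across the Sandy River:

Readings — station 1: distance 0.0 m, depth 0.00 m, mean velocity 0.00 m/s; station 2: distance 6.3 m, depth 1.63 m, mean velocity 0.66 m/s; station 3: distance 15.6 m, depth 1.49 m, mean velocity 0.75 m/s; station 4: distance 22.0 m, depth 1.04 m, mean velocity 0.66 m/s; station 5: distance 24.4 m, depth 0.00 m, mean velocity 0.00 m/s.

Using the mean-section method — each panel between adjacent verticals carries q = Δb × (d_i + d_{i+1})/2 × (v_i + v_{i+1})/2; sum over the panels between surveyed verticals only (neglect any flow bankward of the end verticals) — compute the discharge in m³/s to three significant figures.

Panel 1-2: Δb = 6.3 m, d̄ = (0.00+1.63)/2 = 0.815, v̄ = (0.00+0.66)/2 = 0.33 → q = 6.3×0.815×0.33 = 1.694 m³/s
Panel 2-3: Δb = 9.3 m, d̄ = (1.63+1.49)/2 = 1.56, v̄ = (0.66+0.75)/2 = 0.705 → q = 9.3×1.56×0.705 = 10.23 m³/s
Panel 3-4: Δb = 6.4 m, d̄ = (1.49+1.04)/2 = 1.265, v̄ = (0.75+0.66)/2 = 0.705 → q = 6.4×1.265×0.705 = 5.708 m³/s
Panel 4-5: Δb = 2.4 m, d̄ = (1.04+0.00)/2 = 0.52, v̄ = (0.66+0.00)/2 = 0.33 → q = 2.4×0.52×0.33 = 0.4118 m³/s
Q = Σ q = 18.04 m³/s

18.0 m³/s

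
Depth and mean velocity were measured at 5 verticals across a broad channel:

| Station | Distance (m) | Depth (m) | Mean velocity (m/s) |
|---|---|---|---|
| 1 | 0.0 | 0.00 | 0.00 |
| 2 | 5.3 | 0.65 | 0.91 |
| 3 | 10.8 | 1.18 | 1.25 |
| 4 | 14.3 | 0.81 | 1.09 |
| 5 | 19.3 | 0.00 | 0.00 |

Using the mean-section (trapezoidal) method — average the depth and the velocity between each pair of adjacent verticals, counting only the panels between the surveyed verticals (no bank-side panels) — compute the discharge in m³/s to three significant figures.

Panel 1-2: Δb = 5.3 m, d̄ = (0.00+0.65)/2 = 0.325, v̄ = (0.00+0.91)/2 = 0.455 → q = 5.3×0.325×0.455 = 0.7837 m³/s
Panel 2-3: Δb = 5.5 m, d̄ = (0.65+1.18)/2 = 0.915, v̄ = (0.91+1.25)/2 = 1.08 → q = 5.5×0.915×1.08 = 5.435 m³/s
Panel 3-4: Δb = 3.5 m, d̄ = (1.18+0.81)/2 = 0.995, v̄ = (1.25+1.09)/2 = 1.17 → q = 3.5×0.995×1.17 = 4.075 m³/s
Panel 4-5: Δb = 5 m, d̄ = (0.81+0.00)/2 = 0.405, v̄ = (1.09+0.00)/2 = 0.545 → q = 5×0.405×0.545 = 1.104 m³/s
Q = Σ q = 11.40 m³/s

11.4 m³/s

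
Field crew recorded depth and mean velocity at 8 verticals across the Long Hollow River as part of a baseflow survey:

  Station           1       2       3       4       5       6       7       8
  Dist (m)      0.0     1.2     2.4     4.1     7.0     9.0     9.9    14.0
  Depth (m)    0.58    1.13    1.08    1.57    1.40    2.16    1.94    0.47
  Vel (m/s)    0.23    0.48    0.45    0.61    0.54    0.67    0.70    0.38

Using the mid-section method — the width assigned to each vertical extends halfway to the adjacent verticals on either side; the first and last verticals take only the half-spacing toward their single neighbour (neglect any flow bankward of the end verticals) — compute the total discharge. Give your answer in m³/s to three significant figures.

w_1 = (1.2 − 0.0)/2 = 0.6 m; q_1 = 0.23 × 0.58 × 0.6 = 0.08004 m³/s
w_2 = (2.4 − 0.0)/2 = 1.2 m; q_2 = 0.48 × 1.13 × 1.2 = 0.6509 m³/s
w_3 = (4.1 − 1.2)/2 = 1.45 m; q_3 = 0.45 × 1.08 × 1.45 = 0.7047 m³/s
w_4 = (7.0 − 2.4)/2 = 2.3 m; q_4 = 0.61 × 1.57 × 2.3 = 2.203 m³/s
w_5 = (9.0 − 4.1)/2 = 2.45 m; q_5 = 0.54 × 1.40 × 2.45 = 1.852 m³/s
w_6 = (9.9 − 7.0)/2 = 1.45 m; q_6 = 0.67 × 2.16 × 1.45 = 2.098 m³/s
w_7 = (14.0 − 9.0)/2 = 2.5 m; q_7 = 0.70 × 1.94 × 2.5 = 3.395 m³/s
w_8 = (14.0 − 9.9)/2 = 2.05 m; q_8 = 0.38 × 0.47 × 2.05 = 0.3661 m³/s
Q = Σ qᵢ = 11.35 m³/s

11.4 m³/s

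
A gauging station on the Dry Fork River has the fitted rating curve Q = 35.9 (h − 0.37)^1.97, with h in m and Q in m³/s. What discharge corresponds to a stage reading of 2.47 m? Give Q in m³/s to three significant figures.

155 m³/s

Q = 35.9 × (2.47 − 0.37)^1.97 = 35.9 × 2.1^1.97 = 154.8 m³/s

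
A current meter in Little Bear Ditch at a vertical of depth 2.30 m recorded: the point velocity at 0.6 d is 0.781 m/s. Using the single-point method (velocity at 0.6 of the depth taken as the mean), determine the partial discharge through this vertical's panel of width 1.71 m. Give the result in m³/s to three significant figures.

v̄ = v₀.₆ = 0.781 m/s
q = v̄ × d × w = 0.7810 × 2.30 × 1.71 = 3.072 m³/s

3.07 m³/s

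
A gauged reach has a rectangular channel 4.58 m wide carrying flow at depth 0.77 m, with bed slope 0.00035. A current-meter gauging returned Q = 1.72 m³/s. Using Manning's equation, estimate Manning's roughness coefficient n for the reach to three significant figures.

A = b·y = 4.58 × 0.77 = 3.527 m²
P = b + 2y = 4.58 + 2×0.77 = 6.120 m
R = A/P = 3.527/6.120 = 0.5762 m
n = (1/Q)·A·R^(2/3)·S^(1/2) = (1/1.72) × 3.527 × 0.6925 × 0.01871 = 0.02656

0.0266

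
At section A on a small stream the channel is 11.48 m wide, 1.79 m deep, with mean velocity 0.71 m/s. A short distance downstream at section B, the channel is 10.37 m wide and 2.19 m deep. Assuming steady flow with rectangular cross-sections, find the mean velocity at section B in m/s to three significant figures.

Q = A₁V₁ = (11.48×1.79) × 0.71 = 14.59 m³/s
A₂ = 10.37 × 2.19 = 22.71 m²
V₂ = Q/A₂ = 14.59/22.71 = 0.6424 m/s

0.642 m/s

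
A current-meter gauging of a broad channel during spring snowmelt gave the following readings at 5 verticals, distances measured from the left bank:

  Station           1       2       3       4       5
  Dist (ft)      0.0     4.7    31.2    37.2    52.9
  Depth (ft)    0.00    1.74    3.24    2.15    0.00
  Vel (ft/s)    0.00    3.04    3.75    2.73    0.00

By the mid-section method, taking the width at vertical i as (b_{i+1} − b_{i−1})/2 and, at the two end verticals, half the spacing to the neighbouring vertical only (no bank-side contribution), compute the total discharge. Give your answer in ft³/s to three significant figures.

w_2 = (31.2 − 0.0)/2 = 15.6 ft; q_2 = 3.04 × 1.74 × 15.6 = 82.52 ft³/s
w_3 = (37.2 − 4.7)/2 = 16.25 ft; q_3 = 3.75 × 3.24 × 16.25 = 197.4 ft³/s
w_4 = (52.9 − 31.2)/2 = 10.85 ft; q_4 = 2.73 × 2.15 × 10.85 = 63.68 ft³/s
Stations 1, 5 contribute zero (depth or velocity is 0).
Q = Σ qᵢ = 343.6 ft³/s

344 ft³/s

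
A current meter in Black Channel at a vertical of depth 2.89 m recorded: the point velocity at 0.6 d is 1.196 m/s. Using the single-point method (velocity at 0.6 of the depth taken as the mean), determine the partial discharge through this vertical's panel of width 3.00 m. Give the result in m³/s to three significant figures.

v̄ = v₀.₆ = 1.196 m/s
q = v̄ × d × w = 1.196 × 2.89 × 3.00 = 10.37 m³/s

10.4 m³/s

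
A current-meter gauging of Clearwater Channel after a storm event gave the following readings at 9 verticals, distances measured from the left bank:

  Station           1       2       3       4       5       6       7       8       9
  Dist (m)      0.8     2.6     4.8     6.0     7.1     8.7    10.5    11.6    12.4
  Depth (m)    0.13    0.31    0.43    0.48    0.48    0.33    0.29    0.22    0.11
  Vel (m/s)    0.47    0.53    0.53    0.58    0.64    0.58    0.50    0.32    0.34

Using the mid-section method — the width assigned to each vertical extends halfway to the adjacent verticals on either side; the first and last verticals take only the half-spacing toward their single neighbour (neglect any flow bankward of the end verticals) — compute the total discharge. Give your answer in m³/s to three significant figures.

w_1 = (2.6 − 0.8)/2 = 0.9 m; q_1 = 0.47 × 0.13 × 0.9 = 0.05499 m³/s
w_2 = (4.8 − 0.8)/2 = 2 m; q_2 = 0.53 × 0.31 × 2 = 0.3286 m³/s
w_3 = (6.0 − 2.6)/2 = 1.7 m; q_3 = 0.53 × 0.43 × 1.7 = 0.3874 m³/s
w_4 = (7.1 − 4.8)/2 = 1.15 m; q_4 = 0.58 × 0.48 × 1.15 = 0.3202 m³/s
w_5 = (8.7 − 6.0)/2 = 1.35 m; q_5 = 0.64 × 0.48 × 1.35 = 0.4147 m³/s
w_6 = (10.5 − 7.1)/2 = 1.7 m; q_6 = 0.58 × 0.33 × 1.7 = 0.3254 m³/s
w_7 = (11.6 − 8.7)/2 = 1.45 m; q_7 = 0.50 × 0.29 × 1.45 = 0.2103 m³/s
w_8 = (12.4 − 10.5)/2 = 0.95 m; q_8 = 0.32 × 0.22 × 0.95 = 0.06688 m³/s
w_9 = (12.4 − 11.6)/2 = 0.4 m; q_9 = 0.34 × 0.11 × 0.4 = 0.01496 m³/s
Q = Σ qᵢ = 2.123 m³/s

2.12 m³/s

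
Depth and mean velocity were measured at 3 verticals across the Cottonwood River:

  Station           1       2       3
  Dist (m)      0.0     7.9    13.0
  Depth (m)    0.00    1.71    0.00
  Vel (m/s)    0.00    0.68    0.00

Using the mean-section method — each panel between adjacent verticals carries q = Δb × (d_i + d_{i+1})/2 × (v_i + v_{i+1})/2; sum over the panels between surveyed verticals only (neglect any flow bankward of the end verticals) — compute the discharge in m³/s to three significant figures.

Panel 1-2: Δb = 7.9 m, d̄ = (0.00+1.71)/2 = 0.855, v̄ = (0.00+0.68)/2 = 0.34 → q = 7.9×0.855×0.34 = 2.297 m³/s
Panel 2-3: Δb = 5.1 m, d̄ = (1.71+0.00)/2 = 0.855, v̄ = (0.68+0.00)/2 = 0.34 → q = 5.1×0.855×0.34 = 1.483 m³/s
Q = Σ q = 3.779 m³/s

3.78 m³/s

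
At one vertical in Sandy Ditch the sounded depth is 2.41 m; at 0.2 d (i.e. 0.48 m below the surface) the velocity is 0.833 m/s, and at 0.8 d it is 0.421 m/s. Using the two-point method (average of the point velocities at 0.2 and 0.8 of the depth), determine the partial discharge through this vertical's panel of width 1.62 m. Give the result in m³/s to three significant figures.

2.45 m³/s

v̄ = (0.833 + 0.421) / 2 = 0.6270 m/s
q = v̄ × d × w = 0.6270 × 2.41 × 1.62 = 2.448 m³/s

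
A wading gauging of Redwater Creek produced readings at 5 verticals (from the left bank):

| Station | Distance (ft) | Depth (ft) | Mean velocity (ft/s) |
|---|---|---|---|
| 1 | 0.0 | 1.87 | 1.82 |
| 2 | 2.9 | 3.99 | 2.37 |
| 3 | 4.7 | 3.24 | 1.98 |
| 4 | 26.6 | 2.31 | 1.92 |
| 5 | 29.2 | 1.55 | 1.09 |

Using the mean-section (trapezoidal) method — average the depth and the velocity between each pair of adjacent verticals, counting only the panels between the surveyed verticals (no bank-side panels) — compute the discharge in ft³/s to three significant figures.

158 ft³/s

Panel 1-2: Δb = 2.9 ft, d̄ = (1.87+3.99)/2 = 2.93, v̄ = (1.82+2.37)/2 = 2.095 → q = 2.9×2.93×2.095 = 17.80 ft³/s
Panel 2-3: Δb = 1.8 ft, d̄ = (3.99+3.24)/2 = 3.615, v̄ = (2.37+1.98)/2 = 2.175 → q = 1.8×3.615×2.175 = 14.15 ft³/s
Panel 3-4: Δb = 21.9 ft, d̄ = (3.24+2.31)/2 = 2.775, v̄ = (1.98+1.92)/2 = 1.95 → q = 21.9×2.775×1.95 = 118.5 ft³/s
Panel 4-5: Δb = 2.6 ft, d̄ = (2.31+1.55)/2 = 1.93, v̄ = (1.92+1.09)/2 = 1.505 → q = 2.6×1.93×1.505 = 7.552 ft³/s
Q = Σ q = 158.0 ft³/s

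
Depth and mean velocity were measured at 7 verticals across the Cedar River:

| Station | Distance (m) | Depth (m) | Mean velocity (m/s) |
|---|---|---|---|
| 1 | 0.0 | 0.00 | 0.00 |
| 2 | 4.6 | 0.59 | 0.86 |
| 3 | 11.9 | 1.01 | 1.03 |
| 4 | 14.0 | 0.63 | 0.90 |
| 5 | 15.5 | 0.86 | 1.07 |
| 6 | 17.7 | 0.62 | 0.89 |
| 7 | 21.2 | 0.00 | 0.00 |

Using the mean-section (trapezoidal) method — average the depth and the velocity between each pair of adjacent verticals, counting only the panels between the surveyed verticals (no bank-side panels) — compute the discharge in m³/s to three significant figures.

10.9 m³/s

Panel 1-2: Δb = 4.6 m, d̄ = (0.00+0.59)/2 = 0.295, v̄ = (0.00+0.86)/2 = 0.43 → q = 4.6×0.295×0.43 = 0.5835 m³/s
Panel 2-3: Δb = 7.3 m, d̄ = (0.59+1.01)/2 = 0.8, v̄ = (0.86+1.03)/2 = 0.945 → q = 7.3×0.8×0.945 = 5.519 m³/s
Panel 3-4: Δb = 2.1 m, d̄ = (1.01+0.63)/2 = 0.82, v̄ = (1.03+0.90)/2 = 0.965 → q = 2.1×0.82×0.965 = 1.662 m³/s
Panel 4-5: Δb = 1.5 m, d̄ = (0.63+0.86)/2 = 0.745, v̄ = (0.90+1.07)/2 = 0.985 → q = 1.5×0.745×0.985 = 1.101 m³/s
Panel 5-6: Δb = 2.2 m, d̄ = (0.86+0.62)/2 = 0.74, v̄ = (1.07+0.89)/2 = 0.98 → q = 2.2×0.74×0.98 = 1.595 m³/s
Panel 6-7: Δb = 3.5 m, d̄ = (0.62+0.00)/2 = 0.31, v̄ = (0.89+0.00)/2 = 0.445 → q = 3.5×0.31×0.445 = 0.4828 m³/s
Q = Σ q = 10.94 m³/s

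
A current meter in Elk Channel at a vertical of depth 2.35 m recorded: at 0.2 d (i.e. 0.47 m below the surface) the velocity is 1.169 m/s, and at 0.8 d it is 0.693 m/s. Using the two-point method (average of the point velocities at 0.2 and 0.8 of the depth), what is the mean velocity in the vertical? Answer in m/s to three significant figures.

v̄ = (1.169 + 0.693) / 2 = 0.9310 m/s

0.931 m/s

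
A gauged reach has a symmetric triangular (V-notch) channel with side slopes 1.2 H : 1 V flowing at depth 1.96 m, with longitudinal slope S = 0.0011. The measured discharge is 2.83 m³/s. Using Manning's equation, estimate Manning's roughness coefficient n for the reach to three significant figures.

A = z·y² = 1.2×1.96² = 4.610 m²
P = 2y√(1+z²) = 2×1.96×√(1+1.2²) = 6.123 m
R = A/P = 4.610/6.123 = 0.7529 m
n = (1/Q)·A·R^(2/3)·S^(1/2) = (1/2.83) × 4.610 × 0.8276 × 0.03317 = 0.04471

0.0447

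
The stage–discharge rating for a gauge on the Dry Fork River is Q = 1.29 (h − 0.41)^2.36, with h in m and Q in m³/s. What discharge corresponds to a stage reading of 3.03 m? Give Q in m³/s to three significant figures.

12.5 m³/s

Q = 1.29 × (3.03 − 0.41)^2.36 = 1.29 × 2.62^2.36 = 12.53 m³/s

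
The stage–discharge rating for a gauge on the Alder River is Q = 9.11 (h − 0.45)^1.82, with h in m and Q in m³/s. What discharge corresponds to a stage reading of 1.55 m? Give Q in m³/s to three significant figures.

Q = 9.11 × (1.55 − 0.45)^1.82 = 9.11 × 1.1^1.82 = 10.84 m³/s

10.8 m³/s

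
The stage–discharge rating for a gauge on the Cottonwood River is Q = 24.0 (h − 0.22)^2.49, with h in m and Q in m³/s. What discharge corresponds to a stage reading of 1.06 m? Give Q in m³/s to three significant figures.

15.5 m³/s

Q = 24.0 × (1.06 − 0.22)^2.49 = 24.0 × 0.84^2.49 = 15.55 m³/s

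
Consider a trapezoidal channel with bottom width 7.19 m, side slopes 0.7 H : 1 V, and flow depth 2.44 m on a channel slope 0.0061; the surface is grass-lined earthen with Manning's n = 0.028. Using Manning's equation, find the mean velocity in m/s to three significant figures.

A = (b + z·y)·y = (7.19 + 0.7×2.44)×2.44 = 21.71 m²
P = b + 2y√(1+z²) = 7.19 + 2×2.44×√(1+0.7²) = 13.15 m
R = A/P = 21.71/13.15 = 1.651 m
Q = (1/n)·A·R^(2/3)·S^(1/2) = (1/0.028) × 21.71 × 1.651^(2/3) × 0.0061^(1/2) = 84.61 m³/s
V = Q/A = 84.61/21.71 = 3.897 m/s

3.90 m/s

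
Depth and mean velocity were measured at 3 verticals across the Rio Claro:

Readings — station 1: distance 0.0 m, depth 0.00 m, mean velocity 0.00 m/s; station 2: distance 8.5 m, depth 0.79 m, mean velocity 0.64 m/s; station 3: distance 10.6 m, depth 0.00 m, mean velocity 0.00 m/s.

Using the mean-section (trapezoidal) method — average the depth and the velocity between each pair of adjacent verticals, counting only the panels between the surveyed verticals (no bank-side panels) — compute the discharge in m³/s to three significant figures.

1.34 m³/s

Panel 1-2: Δb = 8.5 m, d̄ = (0.00+0.79)/2 = 0.395, v̄ = (0.00+0.64)/2 = 0.32 → q = 8.5×0.395×0.32 = 1.074 m³/s
Panel 2-3: Δb = 2.1 m, d̄ = (0.79+0.00)/2 = 0.395, v̄ = (0.64+0.00)/2 = 0.32 → q = 2.1×0.395×0.32 = 0.2654 m³/s
Q = Σ q = 1.340 m³/s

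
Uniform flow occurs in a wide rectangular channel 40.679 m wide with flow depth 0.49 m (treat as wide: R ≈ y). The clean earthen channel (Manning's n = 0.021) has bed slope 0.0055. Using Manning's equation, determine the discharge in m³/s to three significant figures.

A = b·y = 40.679 × 0.49 = 19.93 m²
Wide channel: R ≈ y = 0.49 m
Q = (1/n)·A·R^(2/3)·S^(1/2) = (1/0.021) × 19.93 × 0.4900^(2/3) × 0.0055^(1/2) = 43.75 m³/s

43.8 m³/s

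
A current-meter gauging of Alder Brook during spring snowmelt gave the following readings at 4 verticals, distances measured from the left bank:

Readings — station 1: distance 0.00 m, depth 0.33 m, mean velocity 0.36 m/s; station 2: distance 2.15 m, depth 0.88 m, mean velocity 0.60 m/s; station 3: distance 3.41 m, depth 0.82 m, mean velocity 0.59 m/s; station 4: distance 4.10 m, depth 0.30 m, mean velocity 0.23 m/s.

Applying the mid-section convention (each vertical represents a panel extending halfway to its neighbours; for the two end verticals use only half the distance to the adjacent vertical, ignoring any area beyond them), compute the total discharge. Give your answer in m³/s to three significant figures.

w_1 = (2.15 − 0.00)/2 = 1.075 m; q_1 = 0.36 × 0.33 × 1.075 = 0.1277 m³/s
w_2 = (3.41 − 0.00)/2 = 1.705 m; q_2 = 0.60 × 0.88 × 1.705 = 0.9002 m³/s
w_3 = (4.10 − 2.15)/2 = 0.975 m; q_3 = 0.59 × 0.82 × 0.975 = 0.4717 m³/s
w_4 = (4.10 − 3.41)/2 = 0.345 m; q_4 = 0.23 × 0.30 × 0.345 = 0.02381 m³/s
Q = Σ qᵢ = 1.523 m³/s

1.52 m³/s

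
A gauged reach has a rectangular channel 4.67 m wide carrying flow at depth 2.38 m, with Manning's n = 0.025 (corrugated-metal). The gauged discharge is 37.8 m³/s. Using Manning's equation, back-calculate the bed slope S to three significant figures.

0.00581

A = b·y = 4.67 × 2.38 = 11.11 m²
P = b + 2y = 4.67 + 2×2.38 = 9.430 m
R = A/P = 11.11/9.430 = 1.179 m
S = (Q·n / (1·A·R^(2/3)))² = (37.8×0.025 / (1×11.11×1.116))² = 0.005806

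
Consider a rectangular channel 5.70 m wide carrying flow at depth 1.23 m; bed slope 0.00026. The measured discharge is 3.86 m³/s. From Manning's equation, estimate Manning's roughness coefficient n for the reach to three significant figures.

0.0265

A = b·y = 5.70 × 1.23 = 7.011 m²
P = b + 2y = 5.70 + 2×1.23 = 8.160 m
R = A/P = 7.011/8.160 = 0.8592 m
n = (1/Q)·A·R^(2/3)·S^(1/2) = (1/3.86) × 7.011 × 0.9038 × 0.01612 = 0.02647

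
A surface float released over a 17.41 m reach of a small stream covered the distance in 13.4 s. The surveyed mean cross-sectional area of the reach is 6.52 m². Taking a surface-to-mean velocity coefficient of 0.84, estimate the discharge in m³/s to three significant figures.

7.12 m³/s

v_surface = L / t̄ = 17.41 / 13.4 = 1.299 m/s
v_mean = 0.84 × 1.299 = 1.091 m/s
Q = A × v_mean = 6.52 × 1.091 = 7.116 m³/s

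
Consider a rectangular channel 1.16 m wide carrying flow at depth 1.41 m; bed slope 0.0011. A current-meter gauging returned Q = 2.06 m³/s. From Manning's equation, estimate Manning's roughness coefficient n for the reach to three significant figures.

A = b·y = 1.16 × 1.41 = 1.636 m²
P = b + 2y = 1.16 + 2×1.41 = 3.980 m
R = A/P = 1.636/3.980 = 0.4110 m
n = (1/Q)·A·R^(2/3)·S^(1/2) = (1/2.06) × 1.636 × 0.5528 × 0.03317 = 0.01456

0.0146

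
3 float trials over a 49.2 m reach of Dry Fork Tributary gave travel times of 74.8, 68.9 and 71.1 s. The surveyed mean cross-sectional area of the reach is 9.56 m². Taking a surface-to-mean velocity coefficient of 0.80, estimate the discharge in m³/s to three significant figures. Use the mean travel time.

5.26 m³/s

t̄ = (74.8 + 68.9 + 71.1) / 3 = 71.6 s
v_surface = L / t̄ = 49.2 / 71.6 = 0.6872 m/s
v_mean = 0.80 × 0.6872 = 0.5497 m/s
Q = A × v_mean = 9.56 × 0.5497 = 5.255 m³/s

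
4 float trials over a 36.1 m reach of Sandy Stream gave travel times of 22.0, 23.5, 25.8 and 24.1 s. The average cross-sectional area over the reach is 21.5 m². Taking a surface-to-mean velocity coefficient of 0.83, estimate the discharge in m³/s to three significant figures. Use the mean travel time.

27.0 m³/s

t̄ = (22.0 + 23.5 + 25.8 + 24.1) / 4 = 23.85 s
v_surface = L / t̄ = 36.1 / 23.85 = 1.514 m/s
v_mean = 0.83 × 1.514 = 1.256 m/s
Q = A × v_mean = 21.5 × 1.256 = 27.01 m³/s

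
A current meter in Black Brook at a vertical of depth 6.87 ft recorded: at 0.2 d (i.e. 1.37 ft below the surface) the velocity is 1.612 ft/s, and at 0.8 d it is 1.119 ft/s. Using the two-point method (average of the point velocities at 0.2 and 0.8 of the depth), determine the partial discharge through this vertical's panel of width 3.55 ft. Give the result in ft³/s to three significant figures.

33.3 ft³/s

v̄ = (1.612 + 1.119) / 2 = 1.366 ft/s
q = v̄ × d × w = 1.366 × 6.87 × 3.55 = 33.30 ft³/s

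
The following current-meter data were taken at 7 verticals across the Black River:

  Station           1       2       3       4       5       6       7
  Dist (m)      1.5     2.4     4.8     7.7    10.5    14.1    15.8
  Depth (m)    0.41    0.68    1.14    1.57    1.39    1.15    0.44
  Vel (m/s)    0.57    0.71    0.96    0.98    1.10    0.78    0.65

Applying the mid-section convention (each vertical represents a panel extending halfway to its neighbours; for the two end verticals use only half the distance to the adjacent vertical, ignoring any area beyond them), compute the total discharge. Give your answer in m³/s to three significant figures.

w_1 = (2.4 − 1.5)/2 = 0.45 m; q_1 = 0.57 × 0.41 × 0.45 = 0.1052 m³/s
w_2 = (4.8 − 1.5)/2 = 1.65 m; q_2 = 0.71 × 0.68 × 1.65 = 0.7966 m³/s
w_3 = (7.7 − 2.4)/2 = 2.65 m; q_3 = 0.96 × 1.14 × 2.65 = 2.900 m³/s
w_4 = (10.5 − 4.8)/2 = 2.85 m; q_4 = 0.98 × 1.57 × 2.85 = 4.385 m³/s
w_5 = (14.1 − 7.7)/2 = 3.2 m; q_5 = 1.10 × 1.39 × 3.2 = 4.893 m³/s
w_6 = (15.8 − 10.5)/2 = 2.65 m; q_6 = 0.78 × 1.15 × 2.65 = 2.377 m³/s
w_7 = (15.8 − 14.1)/2 = 0.85 m; q_7 = 0.65 × 0.44 × 0.85 = 0.2431 m³/s
Q = Σ qᵢ = 15.70 m³/s

15.7 m³/s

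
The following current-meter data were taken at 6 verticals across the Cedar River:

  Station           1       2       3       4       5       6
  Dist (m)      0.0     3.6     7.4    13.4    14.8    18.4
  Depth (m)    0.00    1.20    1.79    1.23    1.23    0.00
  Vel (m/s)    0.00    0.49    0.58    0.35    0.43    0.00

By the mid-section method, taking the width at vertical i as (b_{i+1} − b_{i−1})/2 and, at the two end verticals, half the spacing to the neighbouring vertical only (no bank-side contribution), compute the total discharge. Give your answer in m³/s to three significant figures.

w_2 = (7.4 − 0.0)/2 = 3.7 m; q_2 = 0.49 × 1.20 × 3.7 = 2.176 m³/s
w_3 = (13.4 − 3.6)/2 = 4.9 m; q_3 = 0.58 × 1.79 × 4.9 = 5.087 m³/s
w_4 = (14.8 − 7.4)/2 = 3.7 m; q_4 = 0.35 × 1.23 × 3.7 = 1.593 m³/s
w_5 = (18.4 − 13.4)/2 = 2.5 m; q_5 = 0.43 × 1.23 × 2.5 = 1.322 m³/s
Stations 1, 6 contribute zero (depth or velocity is 0).
Q = Σ qᵢ = 10.18 m³/s

10.2 m³/s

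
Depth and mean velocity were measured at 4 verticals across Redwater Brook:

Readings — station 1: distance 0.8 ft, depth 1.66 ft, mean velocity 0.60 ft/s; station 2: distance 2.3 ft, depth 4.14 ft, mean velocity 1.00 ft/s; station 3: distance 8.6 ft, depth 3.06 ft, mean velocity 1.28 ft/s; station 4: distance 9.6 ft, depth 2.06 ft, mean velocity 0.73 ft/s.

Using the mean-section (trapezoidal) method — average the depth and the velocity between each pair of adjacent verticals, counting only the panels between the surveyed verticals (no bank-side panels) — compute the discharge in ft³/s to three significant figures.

31.9 ft³/s

Panel 1-2: Δb = 1.5 ft, d̄ = (1.66+4.14)/2 = 2.9, v̄ = (0.60+1.00)/2 = 0.8 → q = 1.5×2.9×0.8 = 3.480 ft³/s
Panel 2-3: Δb = 6.3 ft, d̄ = (4.14+3.06)/2 = 3.6, v̄ = (1.00+1.28)/2 = 1.14 → q = 6.3×3.6×1.14 = 25.86 ft³/s
Panel 3-4: Δb = 1 ft, d̄ = (3.06+2.06)/2 = 2.56, v̄ = (1.28+0.73)/2 = 1.005 → q = 1×2.56×1.005 = 2.573 ft³/s
Q = Σ q = 31.91 ft³/s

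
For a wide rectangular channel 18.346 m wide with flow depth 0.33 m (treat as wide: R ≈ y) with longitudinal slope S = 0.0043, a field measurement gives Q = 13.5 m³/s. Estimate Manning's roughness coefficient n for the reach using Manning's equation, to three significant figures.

0.0140

A = b·y = 18.346 × 0.33 = 6.054 m²
Wide channel: R ≈ y = 0.33 m
n = (1/Q)·A·R^(2/3)·S^(1/2) = (1/13.5) × 6.054 × 0.4775 × 0.06557 = 0.01404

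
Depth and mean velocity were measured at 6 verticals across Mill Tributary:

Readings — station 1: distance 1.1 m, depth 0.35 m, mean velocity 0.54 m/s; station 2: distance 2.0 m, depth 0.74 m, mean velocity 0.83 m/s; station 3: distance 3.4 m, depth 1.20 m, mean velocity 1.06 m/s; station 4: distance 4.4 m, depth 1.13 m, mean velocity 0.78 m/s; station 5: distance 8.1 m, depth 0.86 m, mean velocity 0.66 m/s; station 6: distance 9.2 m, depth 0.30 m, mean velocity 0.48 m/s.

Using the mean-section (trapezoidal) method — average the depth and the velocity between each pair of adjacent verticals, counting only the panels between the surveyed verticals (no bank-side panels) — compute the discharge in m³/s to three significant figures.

5.71 m³/s

Panel 1-2: Δb = 0.9 m, d̄ = (0.35+0.74)/2 = 0.545, v̄ = (0.54+0.83)/2 = 0.685 → q = 0.9×0.545×0.685 = 0.3360 m³/s
Panel 2-3: Δb = 1.4 m, d̄ = (0.74+1.20)/2 = 0.97, v̄ = (0.83+1.06)/2 = 0.945 → q = 1.4×0.97×0.945 = 1.283 m³/s
Panel 3-4: Δb = 1 m, d̄ = (1.20+1.13)/2 = 1.165, v̄ = (1.06+0.78)/2 = 0.92 → q = 1×1.165×0.92 = 1.072 m³/s
Panel 4-5: Δb = 3.7 m, d̄ = (1.13+0.86)/2 = 0.995, v̄ = (0.78+0.66)/2 = 0.72 → q = 3.7×0.995×0.72 = 2.651 m³/s
Panel 5-6: Δb = 1.1 m, d̄ = (0.86+0.30)/2 = 0.58, v̄ = (0.66+0.48)/2 = 0.57 → q = 1.1×0.58×0.57 = 0.3637 m³/s
Q = Σ q = 5.705 m³/s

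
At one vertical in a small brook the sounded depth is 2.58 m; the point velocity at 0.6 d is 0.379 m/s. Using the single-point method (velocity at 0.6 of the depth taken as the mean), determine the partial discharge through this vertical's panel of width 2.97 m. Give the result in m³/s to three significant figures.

v̄ = v₀.₆ = 0.379 m/s
q = v̄ × d × w = 0.3790 × 2.58 × 2.97 = 2.904 m³/s

2.90 m³/s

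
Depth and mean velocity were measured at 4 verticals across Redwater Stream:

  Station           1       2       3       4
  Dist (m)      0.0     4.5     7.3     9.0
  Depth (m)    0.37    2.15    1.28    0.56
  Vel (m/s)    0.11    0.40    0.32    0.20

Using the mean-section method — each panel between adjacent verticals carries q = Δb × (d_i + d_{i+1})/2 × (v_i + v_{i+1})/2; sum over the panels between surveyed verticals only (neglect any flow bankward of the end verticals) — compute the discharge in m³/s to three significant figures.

Panel 1-2: Δb = 4.5 m, d̄ = (0.37+2.15)/2 = 1.26, v̄ = (0.11+0.40)/2 = 0.255 → q = 4.5×1.26×0.255 = 1.446 m³/s
Panel 2-3: Δb = 2.8 m, d̄ = (2.15+1.28)/2 = 1.715, v̄ = (0.40+0.32)/2 = 0.36 → q = 2.8×1.715×0.36 = 1.729 m³/s
Panel 3-4: Δb = 1.7 m, d̄ = (1.28+0.56)/2 = 0.92, v̄ = (0.32+0.20)/2 = 0.26 → q = 1.7×0.92×0.26 = 0.4066 m³/s
Q = Σ q = 3.581 m³/s

3.58 m³/s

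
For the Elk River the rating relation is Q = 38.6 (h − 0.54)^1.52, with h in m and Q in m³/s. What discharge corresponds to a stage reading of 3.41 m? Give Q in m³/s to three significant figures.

192 m³/s

Q = 38.6 × (3.41 − 0.54)^1.52 = 38.6 × 2.87^1.52 = 191.7 m³/s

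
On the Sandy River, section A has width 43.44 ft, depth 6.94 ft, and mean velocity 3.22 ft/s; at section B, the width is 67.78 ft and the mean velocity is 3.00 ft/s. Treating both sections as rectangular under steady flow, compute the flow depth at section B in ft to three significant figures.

Q = A₁V₁ = (43.44×6.94) × 3.22 = 970.7 ft³/s
d₂ = Q/(b₂ V₂) = 970.7/(67.78×3.00) = 4.774 ft

4.77 ft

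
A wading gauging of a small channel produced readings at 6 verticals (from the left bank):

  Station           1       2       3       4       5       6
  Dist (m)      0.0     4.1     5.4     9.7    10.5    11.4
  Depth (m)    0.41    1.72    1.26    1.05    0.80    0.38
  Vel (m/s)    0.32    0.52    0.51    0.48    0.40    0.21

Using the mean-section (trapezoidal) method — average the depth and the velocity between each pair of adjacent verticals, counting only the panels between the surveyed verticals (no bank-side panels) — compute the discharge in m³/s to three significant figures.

Panel 1-2: Δb = 4.1 m, d̄ = (0.41+1.72)/2 = 1.065, v̄ = (0.32+0.52)/2 = 0.42 → q = 4.1×1.065×0.42 = 1.834 m³/s
Panel 2-3: Δb = 1.3 m, d̄ = (1.72+1.26)/2 = 1.49, v̄ = (0.52+0.51)/2 = 0.515 → q = 1.3×1.49×0.515 = 0.9976 m³/s
Panel 3-4: Δb = 4.3 m, d̄ = (1.26+1.05)/2 = 1.155, v̄ = (0.51+0.48)/2 = 0.495 → q = 4.3×1.155×0.495 = 2.458 m³/s
Panel 4-5: Δb = 0.8 m, d̄ = (1.05+0.80)/2 = 0.925, v̄ = (0.48+0.40)/2 = 0.44 → q = 0.8×0.925×0.44 = 0.3256 m³/s
Panel 5-6: Δb = 0.9 m, d̄ = (0.80+0.38)/2 = 0.59, v̄ = (0.40+0.21)/2 = 0.305 → q = 0.9×0.59×0.305 = 0.1620 m³/s
Q = Σ q = 5.777 m³/s

5.78 m³/s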